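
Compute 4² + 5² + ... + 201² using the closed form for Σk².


Σₖ₌4^201 k² = Σₖ₌₁^201 k² − Σₖ₌₁^3 k²
= 201·202·403/6 − 3·4·7/6
= 2727101 − 14 = 2727087

Σk² = 2727087


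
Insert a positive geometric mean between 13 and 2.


GM = √(13×2) = √26 = 5.099

GM = 5.099


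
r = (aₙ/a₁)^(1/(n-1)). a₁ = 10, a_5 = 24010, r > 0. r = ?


r^(n-1) = aₙ/a₁
r^4 = 24010/10 = 2401
r = 2401^(1/4)
= ±7; taking r > 0 gives r = 7

r = 7


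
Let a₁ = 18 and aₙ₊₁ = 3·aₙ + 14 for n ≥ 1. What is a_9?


Computing step by step:
a_1 = 18
a_2 = 68
a_3 = 218
a_4 = 668
a_5 = 2018
a_6 = 6068
a_7 = 18218
a_8 = 54668
a_9 = 164018


a_9 = 164018


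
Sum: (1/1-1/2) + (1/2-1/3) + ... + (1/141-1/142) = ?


Telescoping: adjacent terms cancel.
= 1/1 - 1/142
= 1 - 1/142 = 141/142

Sum = 141/142


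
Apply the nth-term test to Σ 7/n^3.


lim(n→∞) 7/n^3 = 0
lim aₙ = 0 → nth-term test is INCONCLUSIVE
(Need other tests; this is actually a convergent p-series with p=3 > 1)

Inconclusive (lim aₙ = 0; need another test)


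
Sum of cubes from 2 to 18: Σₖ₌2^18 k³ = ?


Σₖ₌2^18 k³ = [18·19/2]² − [1·2/2]²
= 29241 − 1 = 29240

Σk³ = 29240


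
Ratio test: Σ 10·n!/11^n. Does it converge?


aₙ = 10·n!/11^n
a_{n+1}/aₙ = (n+1)!/11^(n+1) × 11^n/n!  (constant 10 cancels)
= (n+1)/11
L = lim(n→∞) (n+1)/11 = ∞
L > 1 → series DIVERGES

Diverges (ratio test: L = ∞ > 1)


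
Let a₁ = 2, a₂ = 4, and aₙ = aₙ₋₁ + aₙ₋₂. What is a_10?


Computing iteratively: 2, 4, 6, 10, 16, 26, 42, 68, 110, 178
a_10 = 178

a_10 = 178


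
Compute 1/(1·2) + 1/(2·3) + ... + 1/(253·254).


1/(k(k+1)) = 1/k - 1/(k+1) (partial fractions)
Telescoping: Σ = 1 - 1/254 = 253/254

Sum = 253/254


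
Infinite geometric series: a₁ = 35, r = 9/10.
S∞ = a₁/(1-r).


S∞ = a₁/(1-r) = 35/(1 - 9/10)
= 35/(1/10)
= 350

S∞ = 350


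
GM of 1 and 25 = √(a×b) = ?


GM = √(1×25) = √25 = 5

GM = 5


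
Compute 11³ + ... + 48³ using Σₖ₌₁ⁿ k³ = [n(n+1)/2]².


Σₖ₌11^48 k³ = [48·49/2]² − [10·11/2]²
= 1382976 − 3025 = 1379951

Σk³ = 1379951


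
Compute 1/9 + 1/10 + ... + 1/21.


Σₖ₌9^21 1/k = 1/9 + 1/10 + 1/11 + ... + 1/21
= 23990607/25865840
≈ 0.9275

Sum = 23990607/25865840 ≈ 0.9275


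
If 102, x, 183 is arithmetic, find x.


AM = (102 + 183)/2 = 285/2 = 142.5

AM = 142.5


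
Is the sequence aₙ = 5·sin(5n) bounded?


For all n, -1 ≤ sin(5n) ≤ 1, so -5 ≤ 5·sin(5n) ≤ 5
Lower bound: -5, Upper bound: 5
The sequence IS bounded

Bounded (-5 ≤ aₙ ≤ 5)


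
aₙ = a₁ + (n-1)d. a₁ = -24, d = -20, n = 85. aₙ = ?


aₙ = a₁ + (n-1)d
= -24 + (85-1)×-20
= -24 - 1680
= -1704

a_85 = -1704


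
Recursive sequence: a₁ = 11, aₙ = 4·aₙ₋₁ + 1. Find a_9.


Computing step by step:
a_1 = 11
a_2 = 45
a_3 = 181
a_4 = 725
a_5 = 2901
a_6 = 11605
a_7 = 46421
a_8 = 185685
a_9 = 742741


a_9 = 742741


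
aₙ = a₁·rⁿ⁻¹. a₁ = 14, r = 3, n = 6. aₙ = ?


aₙ = a₁·r^(n-1)
= 14×3^5
= 14×243
= 3402

a_6 = 3402


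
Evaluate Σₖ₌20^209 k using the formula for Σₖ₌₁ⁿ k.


Σₖ₌20^209 k = Σₖ₌₁^209 k − Σₖ₌₁^19 k
= 209·210/2 − 19·20/2
= 21945 − 190 = 21755

Σk = 21755


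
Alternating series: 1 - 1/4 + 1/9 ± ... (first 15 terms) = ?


S = 1 - 1/4 + 1/9 - 1/16 + 1/25 - 1/36 + 1/49 - 1/64 ± ...
= 0.8245
(Full series converges to +π²/12 ≈ +0.8225)

S_15 = 0.8245


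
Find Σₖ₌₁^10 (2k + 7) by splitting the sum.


Σ(2k+7) = 2·Σk + 7·n
= 2·55 + 7·10
= 110 + 70 = 180

Σ = 180


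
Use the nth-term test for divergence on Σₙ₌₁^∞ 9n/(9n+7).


lim(n→∞) 9n/(9n+7) = 9/9 = 1  (divide numerator and denominator by n)
lim aₙ = 1 ≠ 0 → series DIVERGES

Diverges (lim aₙ = 1 ≠ 0)


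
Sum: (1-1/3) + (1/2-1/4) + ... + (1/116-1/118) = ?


Telescoping with gap 2: two head and two tail terms survive.
= (1 + 1/2) - (1/117 + 1/118)
= 3/2 - 1/117 - 1/118 = 10237/6903

Sum = 10237/6903


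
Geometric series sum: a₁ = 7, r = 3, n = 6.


Sₙ = 7×(3^6 - 1)/(3 - 1)
= 7×(729 - 1)/2
= 7×728/2
= 2548

S_6 = 2548


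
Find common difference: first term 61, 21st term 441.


d = (aₙ - a₁)/(n-1)
= (441 - 61)/(21-1)
= 380/20 = 19

d = 19


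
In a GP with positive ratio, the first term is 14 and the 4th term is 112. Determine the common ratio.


r^(n-1) = aₙ/a₁
r^3 = 112/14 = 8
r = 8^(1/3)
= 2

r = 2


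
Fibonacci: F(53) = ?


Fibonacci sequence: 1, 1, 2, 3, 5, 8, 13, 21, 34, 55, 89, ...
F(53) = 53316291173

F(53) = 53316291173


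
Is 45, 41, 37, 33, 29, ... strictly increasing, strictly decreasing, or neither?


Differences: -4, -4, -4, -4
All differences < 0 → strictly DECREASING

Monotonically decreasing


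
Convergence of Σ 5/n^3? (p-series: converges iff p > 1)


p-series test: Σ c/n^p converges if p > 1, diverges if p ≤ 1 (constant c > 0 doesn't affect convergence).
p = 3
3 > 1 → CONVERGES

Converges (p = 3 > 1)


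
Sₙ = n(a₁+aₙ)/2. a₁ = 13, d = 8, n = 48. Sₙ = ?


aₙ = 13 + (48-1)×8 = 389
Sₙ = n(a₁+aₙ)/2 = 48×(13+389)/2
= 48×402/2 = 9648

S_48 = 9648


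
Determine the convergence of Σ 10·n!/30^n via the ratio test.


aₙ = 10·n!/30^n
a_{n+1}/aₙ = (n+1)!/30^(n+1) × 30^n/n!  (constant 10 cancels)
= (n+1)/30
L = lim(n→∞) (n+1)/30 = ∞
L > 1 → series DIVERGES

Diverges (ratio test: L = ∞ > 1)


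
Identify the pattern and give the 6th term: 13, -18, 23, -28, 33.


Pattern: alternating sign, magnitude arithmetic (d=5)
Terms: 13, -18, 23, -28, 33
Next term = -38

Next term = -38


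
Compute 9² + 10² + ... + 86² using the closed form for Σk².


Σₖ₌9^86 k² = Σₖ₌₁^86 k² − Σₖ₌₁^8 k²
= 86·87·173/6 − 8·9·17/6
= 215731 − 204 = 215527

Σk² = 215527


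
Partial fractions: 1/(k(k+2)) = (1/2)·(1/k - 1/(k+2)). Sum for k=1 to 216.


1/(k(k+2)) = (1/2)·(1/k - 1/(k+2)) (partial fractions)
Telescoping: Σ = (1/2)·(1 + 1/2 - 1/217 - 1/218) = 17631/23653

Sum = 17631/23653


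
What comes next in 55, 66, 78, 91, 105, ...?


Pattern: triangular numbers: n(n+1)/2
Terms: 55, 66, 78, 91, 105
Next term = 120

Next term = 120


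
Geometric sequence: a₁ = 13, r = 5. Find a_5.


aₙ = a₁·r^(n-1)
= 13×5^4
= 13×625
= 8125

a_5 = 8125


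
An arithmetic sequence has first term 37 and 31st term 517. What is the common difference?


d = (aₙ - a₁)/(n-1)
= (517 - 37)/(31-1)
= 480/30 = 16

d = 16


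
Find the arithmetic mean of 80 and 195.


AM = (80 + 195)/2 = 275/2 = 137.5

AM = 137.5


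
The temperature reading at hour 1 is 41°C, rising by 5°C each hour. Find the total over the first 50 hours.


aₙ = 41 + (50-1)×5 = 286
Sₙ = n(a₁+aₙ)/2 = 50×(41+286)/2
= 50×327/2 = 8175

S_50 = 8175


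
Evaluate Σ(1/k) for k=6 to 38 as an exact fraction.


Σₖ₌6^38 1/k = 1/6 + 1/7 + 1/8 + ... + 1/38
= 944517924598993/485721041551200
≈ 1.9446

Sum = 944517924598993/485721041551200 ≈ 1.9446


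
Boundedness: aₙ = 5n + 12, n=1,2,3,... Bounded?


aₙ = 5n + 12 → as n→∞, aₙ→∞
No finite upper bound exists
The sequence is UNBOUNDED

Unbounded (aₙ → ∞ as n → ∞)


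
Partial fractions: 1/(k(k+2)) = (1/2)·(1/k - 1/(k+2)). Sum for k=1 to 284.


1/(k(k+2)) = (1/2)·(1/k - 1/(k+2)) (partial fractions)
Telescoping: Σ = (1/2)·(1 + 1/2 - 1/285 - 1/286) = 60847/81510

Sum = 60847/81510


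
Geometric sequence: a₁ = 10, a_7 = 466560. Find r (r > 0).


r^(n-1) = aₙ/a₁
r^6 = 466560/10 = 46656
r = 46656^(1/6)
= ±6; taking r > 0 gives r = 6

r = 6


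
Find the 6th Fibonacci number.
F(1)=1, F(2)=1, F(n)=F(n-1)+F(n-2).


Fibonacci sequence: 1, 1, 2, 3, 5, 8
F(6) = 8

F(6) = 8


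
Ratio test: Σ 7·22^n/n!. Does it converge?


aₙ = 7·22^n/n!
a_{n+1}/aₙ = 22^(n+1)/(n+1)! × n!/22^n  (constant 7 cancels)
= 22/(n+1)
L = lim(n→∞) 22/(n+1) = 0
L < 1 → series CONVERGES

Converges (ratio test: L = 0 < 1)


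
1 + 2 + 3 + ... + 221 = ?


n(n+1)/2 = 221×222/2 = 49062/2 = 24531

Σk = 24531


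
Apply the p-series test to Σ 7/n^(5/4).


p-series test: Σ c/n^p converges if p > 1, diverges if p ≤ 1 (constant c > 0 doesn't affect convergence).
p = 5/4
5/4 > 1 → CONVERGES

Converges (p = 5/4 > 1)


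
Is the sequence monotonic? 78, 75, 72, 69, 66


Differences: -3, -3, -3, -3
All differences < 0 → strictly DECREASING

Monotonically decreasing


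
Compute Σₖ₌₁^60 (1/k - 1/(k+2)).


Telescoping with gap 2: two head and two tail terms survive.
= (1 + 1/2) - (1/61 + 1/62)
= 3/2 - 1/61 - 1/62 = 2775/1891

Sum = 2775/1891


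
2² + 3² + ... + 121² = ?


Σₖ₌2^121 k² = Σₖ₌₁^121 k² − Σₖ₌₁^1 k²
= 121·122·243/6 − 1·2·3/6
= 597861 − 1 = 597860

Σk² = 597860


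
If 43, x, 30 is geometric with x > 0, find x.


GM = √(43×30) = √1290 = 35.9166

GM = 35.9166


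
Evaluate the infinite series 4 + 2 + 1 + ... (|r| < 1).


S∞ = a₁/(1-r) = 4/(1 - 1/2)
= 4/(1/2)
= 8

S∞ = 8


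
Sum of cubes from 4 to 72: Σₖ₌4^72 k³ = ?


Σₖ₌4^72 k³ = [72·73/2]² − [3·4/2]²
= 6906384 − 36 = 6906348

Σk³ = 6906348


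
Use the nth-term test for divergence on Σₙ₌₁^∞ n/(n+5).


lim(n→∞) n/(n+5) = 1/1 = 1  (divide numerator and denominator by n)
lim aₙ = 1 ≠ 0 → series DIVERGES

Diverges (lim aₙ = 1 ≠ 0)


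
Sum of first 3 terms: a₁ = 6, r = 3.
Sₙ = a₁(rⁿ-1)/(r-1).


Sₙ = 6×(3^3 - 1)/(3 - 1)
= 6×(27 - 1)/2
= 6×26/2
= 78

S_3 = 78


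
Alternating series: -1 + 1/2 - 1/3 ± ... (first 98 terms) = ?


S = -1 + 1/2 - 1/3 + 1/4 - 1/5 + 1/6 - 1/7 + 1/8 ± ...
= -0.6881
(Full series converges to -ln(2) ≈ -0.6931)

S_98 = -0.6881


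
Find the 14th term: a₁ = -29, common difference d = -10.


aₙ = a₁ + (n-1)d
= -29 + (14-1)×-10
= -29 - 130
= -159

a_14 = -159


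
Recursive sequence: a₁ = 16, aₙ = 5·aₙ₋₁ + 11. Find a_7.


Computing step by step:
a_1 = 16
a_2 = 91
a_3 = 466
a_4 = 2341
a_5 = 11716
a_6 = 58591
a_7 = 292966


a_7 = 292966


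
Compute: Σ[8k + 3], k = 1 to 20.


Σ(8k+3) = 8·Σk + 3·n
= 8·210 + 3·20
= 1680 + 60 = 1740

Σ = 1740


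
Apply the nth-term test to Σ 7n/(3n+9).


lim(n→∞) 7n/(3n+9) = 7/3 = 7/3  (divide numerator and denominator by n)
lim aₙ = 7/3 ≠ 0 → series DIVERGES

Diverges (lim aₙ = 7/3 ≠ 0)


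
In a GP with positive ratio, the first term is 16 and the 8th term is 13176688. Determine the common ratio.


r^(n-1) = aₙ/a₁
r^7 = 13176688/16 = 823543
r = 823543^(1/7)
= 7

r = 7


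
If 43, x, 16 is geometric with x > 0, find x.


GM = √(43×16) = √688 = 26.2298

GM = 26.2298


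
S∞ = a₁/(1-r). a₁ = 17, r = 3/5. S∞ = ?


S∞ = a₁/(1-r) = 17/(1 - 3/5)
= 17/(2/5)
= 85/2

S∞ = 85/2


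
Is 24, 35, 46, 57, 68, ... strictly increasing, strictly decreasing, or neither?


Differences: 11, 11, 11, 11
All differences > 0 → strictly INCREASING

Monotonically increasing


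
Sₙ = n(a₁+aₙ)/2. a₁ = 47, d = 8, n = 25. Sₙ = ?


aₙ = 47 + (25-1)×8 = 239
Sₙ = n(a₁+aₙ)/2 = 25×(47+239)/2
= 25×286/2 = 3575

S_25 = 3575


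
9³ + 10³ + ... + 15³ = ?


Σₖ₌9^15 k³ = [15·16/2]² − [8·9/2]²
= 14400 − 1296 = 13104

Σk³ = 13104


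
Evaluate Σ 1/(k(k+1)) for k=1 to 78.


1/(k(k+1)) = 1/k - 1/(k+1) (partial fractions)
Telescoping: Σ = 1 - 1/79 = 78/79

Sum = 78/79


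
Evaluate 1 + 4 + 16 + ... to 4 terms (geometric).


Sₙ = 1×(4^4 - 1)/(4 - 1)
= 1×(256 - 1)/3
= 1×255/3
= 85

S_4 = 85


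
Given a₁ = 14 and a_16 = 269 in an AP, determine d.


d = (aₙ - a₁)/(n-1)
= (269 - 14)/(16-1)
= 255/15 = 17

d = 17


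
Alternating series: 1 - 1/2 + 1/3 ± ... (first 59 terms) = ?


S = 1 - 1/2 + 1/3 - 1/4 + 1/5 - 1/6 + 1/7 - 1/8 ± ...
= 0.7015
(Full series converges to +ln(2) ≈ +0.6931)

S_59 = 0.7015


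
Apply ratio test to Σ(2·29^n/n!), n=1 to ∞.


aₙ = 2·29^n/n!
a_{n+1}/aₙ = 29^(n+1)/(n+1)! × n!/29^n  (constant 2 cancels)
= 29/(n+1)
L = lim(n→∞) 29/(n+1) = 0
L < 1 → series CONVERGES

Converges (ratio test: L = 0 < 1)


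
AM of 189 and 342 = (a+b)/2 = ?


AM = (189 + 342)/2 = 531/2 = 265.5

AM = 265.5


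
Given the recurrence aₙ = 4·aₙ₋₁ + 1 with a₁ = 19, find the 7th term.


Computing step by step:
a_1 = 19
a_2 = 77
a_3 = 309
a_4 = 1237
a_5 = 4949
a_6 = 19797
a_7 = 79189


a_7 = 79189


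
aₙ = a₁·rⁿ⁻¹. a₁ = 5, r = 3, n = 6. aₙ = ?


aₙ = a₁·r^(n-1)
= 5×3^5
= 5×243
= 1215

a_6 = 1215


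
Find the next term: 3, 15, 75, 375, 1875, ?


Pattern: geometric (r=5)
Terms: 3, 15, 75, 375, 1875
Next term = 9375

Next term = 9375


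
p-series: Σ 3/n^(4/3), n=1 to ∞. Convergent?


p-series test: Σ c/n^p converges if p > 1, diverges if p ≤ 1 (constant c > 0 doesn't affect convergence).
p = 4/3
4/3 > 1 → CONVERGES

Converges (p = 4/3 > 1)


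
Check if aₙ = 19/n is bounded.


a₁ = 19, a₂ = 19/2, a₃ = 19/3, ...
0 < aₙ ≤ 19 for all n ≥ 1
Lower bound: 0, Upper bound: 19
The sequence IS bounded

Bounded (0 < aₙ ≤ 19)


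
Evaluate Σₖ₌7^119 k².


Σₖ₌7^119 k² = Σₖ₌₁^119 k² − Σₖ₌₁^6 k²
= 119·120·239/6 − 6·7·13/6
= 568820 − 91 = 568729

Σk² = 568729


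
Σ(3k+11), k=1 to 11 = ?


Σ(3k+11) = 3·Σk + 11·n
= 3·66 + 11·11
= 198 + 121 = 319

Σ = 319


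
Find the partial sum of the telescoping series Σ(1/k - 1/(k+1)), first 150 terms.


Telescoping: adjacent terms cancel.
= 1/1 - 1/151
= 1 - 1/151 = 150/151

Sum = 150/151


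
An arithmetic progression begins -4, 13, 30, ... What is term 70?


aₙ = a₁ + (n-1)d
= -4 + (70-1)×17
= -4 + 1173
= 1169

a_70 = 1169


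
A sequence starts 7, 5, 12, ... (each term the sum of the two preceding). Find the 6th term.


Computing iteratively: 7, 5, 12, 17, 29, 46
a_6 = 46

a_6 = 46


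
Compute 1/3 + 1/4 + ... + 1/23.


Σₖ₌3^23 1/k = 1/3 + 1/4 + 1/5 + ... + 1/23
= 265842403/118982864
≈ 2.2343

Sum = 265842403/118982864 ≈ 2.2343


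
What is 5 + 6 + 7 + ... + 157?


Σₖ₌5^157 k = Σₖ₌₁^157 k − Σₖ₌₁^4 k
= 157·158/2 − 4·5/2
= 12403 − 10 = 12393

Σk = 12393


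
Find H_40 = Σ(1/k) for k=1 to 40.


H_40 = 1/1 + 1/2 + 1/3 + ... + 1/40
= 2078178381193813/485721041551200
≈ 4.2785

H_40 = 2078178381193813/485721041551200 ≈ 4.2785


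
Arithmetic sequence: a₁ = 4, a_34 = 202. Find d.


d = (aₙ - a₁)/(n-1)
= (202 - 4)/(34-1)
= 198/33 = 6

d = 6


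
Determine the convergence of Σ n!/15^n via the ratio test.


aₙ = n!/15^n
a_{n+1}/aₙ = (n+1)!/15^(n+1) × 15^n/n!
= (n+1)/15
L = lim(n→∞) (n+1)/15 = ∞
L > 1 → series DIVERGES

Diverges (ratio test: L = ∞ > 1)


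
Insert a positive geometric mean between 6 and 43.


GM = √(6×43) = √258 = 16.0624

GM = 16.0624


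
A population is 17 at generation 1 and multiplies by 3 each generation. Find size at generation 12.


aₙ = a₁·r^(n-1)
= 17×3^11
= 17×177147
= 3011499

a_12 = 3011499


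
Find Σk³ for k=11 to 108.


Σₖ₌11^108 k³ = [108·109/2]² − [10·11/2]²
= 34644996 − 3025 = 34641971

Σk³ = 34641971


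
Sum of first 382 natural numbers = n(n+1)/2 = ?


n(n+1)/2 = 382×383/2 = 146306/2 = 73153

Σk = 73153


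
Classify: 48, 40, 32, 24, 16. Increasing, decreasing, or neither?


Differences: -8, -8, -8, -8
All differences < 0 → strictly DECREASING

Monotonically decreasing


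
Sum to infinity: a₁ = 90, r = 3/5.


S∞ = a₁/(1-r) = 90/(1 - 3/5)
= 90/(2/5)
= 225

S∞ = 225


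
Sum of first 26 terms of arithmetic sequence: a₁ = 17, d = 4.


aₙ = 17 + (26-1)×4 = 117
Sₙ = n(a₁+aₙ)/2 = 26×(17+117)/2
= 26×134/2 = 1742

S_26 = 1742


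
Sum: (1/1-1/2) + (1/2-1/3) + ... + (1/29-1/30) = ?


Telescoping: adjacent terms cancel.
= 1/1 - 1/30
= 1 - 1/30 = 29/30

Sum = 29/30


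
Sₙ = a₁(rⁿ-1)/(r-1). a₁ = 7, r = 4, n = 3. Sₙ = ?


Sₙ = 7×(4^3 - 1)/(4 - 1)
= 7×(64 - 1)/3
= 7×63/3
= 147

S_3 = 147


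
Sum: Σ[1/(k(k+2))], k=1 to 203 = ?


1/(k(k+2)) = (1/2)·(1/k - 1/(k+2)) (partial fractions)
Telescoping: Σ = (1/2)·(1 + 1/2 - 1/204 - 1/205) = 62321/83640

Sum = 62321/83640


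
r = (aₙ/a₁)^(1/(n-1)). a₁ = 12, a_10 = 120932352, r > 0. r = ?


r^(n-1) = aₙ/a₁
r^9 = 120932352/12 = 10077696
r = 10077696^(1/9)
= 6

r = 6


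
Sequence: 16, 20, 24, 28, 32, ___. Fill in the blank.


Pattern: arithmetic (d=4)
Terms: 16, 20, 24, 28, 32
Next term = 36

Next term = 36


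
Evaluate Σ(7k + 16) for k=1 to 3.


Σ(7k+16) = 7·Σk + 16·n
= 7·6 + 16·3
= 42 + 48 = 90

Σ = 90


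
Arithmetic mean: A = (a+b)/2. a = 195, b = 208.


AM = (195 + 208)/2 = 403/2 = 201.5

AM = 201.5


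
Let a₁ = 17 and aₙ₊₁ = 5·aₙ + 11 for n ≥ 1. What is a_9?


Computing step by step:
a_1 = 17
a_2 = 96
a_3 = 491
a_4 = 2466
a_5 = 12341
a_6 = 61716
a_7 = 308591
a_8 = 1542966
a_9 = 7714841


a_9 = 7714841


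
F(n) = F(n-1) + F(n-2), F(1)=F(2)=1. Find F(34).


Fibonacci sequence: 1, 1, 2, 3, 5, 8, 13, 21, 34, 55, 89, ...
F(34) = 5702887

F(34) = 5702887


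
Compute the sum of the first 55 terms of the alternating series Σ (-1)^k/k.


S = -1 + 1/2 - 1/3 + 1/4 - 1/5 + 1/6 - 1/7 + 1/8 ± ...
= -0.7022
(Full series converges to -ln(2) ≈ -0.6931)

S_55 = -0.7022


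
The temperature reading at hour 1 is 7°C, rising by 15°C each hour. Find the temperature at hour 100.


aₙ = a₁ + (n-1)d
= 7 + (100-1)×15
= 7 + 1485
= 1492

a_100 = 1492


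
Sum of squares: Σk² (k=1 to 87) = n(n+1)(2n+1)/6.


n = 87
n(n+1)(2n+1)/6 = 87×88×175/6
= 1339800/6 = 223300

Σk² = 223300


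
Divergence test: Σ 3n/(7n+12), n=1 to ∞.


lim(n→∞) 3n/(7n+12) = 3/7 = 3/7  (divide numerator and denominator by n)
lim aₙ = 3/7 ≠ 0 → series DIVERGES

Diverges (lim aₙ = 3/7 ≠ 0)


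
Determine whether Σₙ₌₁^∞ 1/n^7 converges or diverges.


p-series test: Σ c/n^p converges if p > 1, diverges if p ≤ 1 (constant c > 0 doesn't affect convergence).
p = 7
7 > 1 → CONVERGES

Converges (p = 7 > 1)


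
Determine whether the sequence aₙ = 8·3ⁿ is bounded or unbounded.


aₙ = 8·3ⁿ → as n→∞, aₙ→∞ (since base 3 > 1)
No finite upper bound exists
The sequence is UNBOUNDED

Unbounded (aₙ → ∞ as n → ∞)


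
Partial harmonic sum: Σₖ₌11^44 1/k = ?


Σₖ₌11^44 1/k = 1/11 + 1/12 + 1/13 + ... + 1/44
= 13599602363903961529/9419588158802421600
≈ 1.4438

Sum = 13599602363903961529/9419588158802421600 ≈ 1.4438


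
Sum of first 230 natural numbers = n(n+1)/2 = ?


n(n+1)/2 = 230×231/2 = 53130/2 = 26565

Σk = 26565


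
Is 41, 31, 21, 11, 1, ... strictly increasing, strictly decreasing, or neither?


Differences: -10, -10, -10, -10
All differences < 0 → strictly DECREASING

Monotonically decreasing


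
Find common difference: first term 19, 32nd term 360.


d = (aₙ - a₁)/(n-1)
= (360 - 19)/(32-1)
= 341/31 = 11

d = 11


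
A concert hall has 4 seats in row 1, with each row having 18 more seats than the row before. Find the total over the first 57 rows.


aₙ = 4 + (57-1)×18 = 1012
Sₙ = n(a₁+aₙ)/2 = 57×(4+1012)/2
= 57×1016/2 = 28956

S_57 = 28956


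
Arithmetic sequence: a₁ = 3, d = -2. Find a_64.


aₙ = a₁ + (n-1)d
= 3 + (64-1)×-2
= 3 - 126
= -123

a_64 = -123


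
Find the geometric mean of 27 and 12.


GM = √(27×12) = √324 = 18

GM = 18


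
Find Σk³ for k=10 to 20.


Σₖ₌10^20 k³ = [20·21/2]² − [9·10/2]²
= 44100 − 2025 = 42075

Σk³ = 42075


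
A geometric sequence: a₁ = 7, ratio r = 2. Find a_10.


aₙ = a₁·r^(n-1)
= 7×2^9
= 7×512
= 3584

a_10 = 3584


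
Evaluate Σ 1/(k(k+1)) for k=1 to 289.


1/(k(k+1)) = 1/k - 1/(k+1) (partial fractions)
Telescoping: Σ = 1 - 1/290 = 289/290

Sum = 289/290


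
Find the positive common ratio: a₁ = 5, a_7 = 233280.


r^(n-1) = aₙ/a₁
r^6 = 233280/5 = 46656
r = 46656^(1/6)
= ±6; taking r > 0 gives r = 6

r = 6


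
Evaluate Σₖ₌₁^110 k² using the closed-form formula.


n = 110
n(n+1)(2n+1)/6 = 110×111×221/6
= 2698410/6 = 449735

Σk² = 449735


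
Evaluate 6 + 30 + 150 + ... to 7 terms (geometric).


Sₙ = 6×(5^7 - 1)/(5 - 1)
= 6×(78125 - 1)/4
= 6×78124/4
= 117186

S_7 = 117186


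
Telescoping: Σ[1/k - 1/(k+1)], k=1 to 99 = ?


Telescoping: adjacent terms cancel.
= 1/1 - 1/100
= 1 - 1/100 = 99/100

Sum = 99/100


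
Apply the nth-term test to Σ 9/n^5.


lim(n→∞) 9/n^5 = 0
lim aₙ = 0 → nth-term test is INCONCLUSIVE
(Need other tests; this is actually a convergent p-series with p=5 > 1)

Inconclusive (lim aₙ = 0; need another test)


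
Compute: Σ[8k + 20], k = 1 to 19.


Σ(8k+20) = 8·Σk + 20·n
= 8·190 + 20·19
= 1520 + 380 = 1900

Σ = 1900


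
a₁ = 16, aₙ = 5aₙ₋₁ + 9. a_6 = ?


Computing step by step:
a_1 = 16
a_2 = 89
a_3 = 454
a_4 = 2279
a_5 = 11404
a_6 = 57029


a_6 = 57029


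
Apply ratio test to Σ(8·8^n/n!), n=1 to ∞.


aₙ = 8·8^n/n!
a_{n+1}/aₙ = 8^(n+1)/(n+1)! × n!/8^n  (constant 8 cancels)
= 8/(n+1)
L = lim(n→∞) 8/(n+1) = 0
L < 1 → series CONVERGES

Converges (ratio test: L = 0 < 1)


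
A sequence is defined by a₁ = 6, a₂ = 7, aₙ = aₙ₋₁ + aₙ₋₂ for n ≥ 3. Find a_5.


Computing iteratively: 6, 7, 13, 20, 33
a_5 = 33

a_5 = 33


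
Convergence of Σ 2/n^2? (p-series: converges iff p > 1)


p-series test: Σ c/n^p converges if p > 1, diverges if p ≤ 1 (constant c > 0 doesn't affect convergence).
p = 2
2 > 1 → CONVERGES

Converges (p = 2 > 1)


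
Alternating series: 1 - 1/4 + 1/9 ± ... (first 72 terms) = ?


S = 1 - 1/4 + 1/9 - 1/16 + 1/25 - 1/36 + 1/49 - 1/64 ± ...
= 0.8224
(Full series converges to +π²/12 ≈ +0.8225)

S_72 = 0.8224


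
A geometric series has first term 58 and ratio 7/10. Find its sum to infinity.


S∞ = a₁/(1-r) = 58/(1 - 7/10)
= 58/(3/10)
= 580/3

S∞ = 580/3


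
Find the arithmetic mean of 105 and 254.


AM = (105 + 254)/2 = 359/2 = 179.5

AM = 179.5


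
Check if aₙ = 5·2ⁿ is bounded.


aₙ = 5·2ⁿ → as n→∞, aₙ→∞ (since base 2 > 1)
No finite upper bound exists
The sequence is UNBOUNDED

Unbounded (aₙ → ∞ as n → ∞)


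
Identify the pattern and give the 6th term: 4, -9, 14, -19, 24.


Pattern: alternating sign, magnitude arithmetic (d=5)
Terms: 4, -9, 14, -19, 24
Next term = -29

Next term = -29


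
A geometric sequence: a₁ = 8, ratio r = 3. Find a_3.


aₙ = a₁·r^(n-1)
= 8×3^2
= 8×9
= 72

a_3 = 72


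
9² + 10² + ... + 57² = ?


Σₖ₌9^57 k² = Σₖ₌₁^57 k² − Σₖ₌₁^8 k²
= 57·58·115/6 − 8·9·17/6
= 63365 − 204 = 63161

Σk² = 63161


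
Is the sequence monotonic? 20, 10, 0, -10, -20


Differences: -10, -10, -10, -10
All differences < 0 → strictly DECREASING

Monotonically decreasing


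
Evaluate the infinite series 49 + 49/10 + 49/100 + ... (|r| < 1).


S∞ = a₁/(1-r) = 49/(1 - 1/10)
= 49/(9/10)
= 490/9

S∞ = 490/9


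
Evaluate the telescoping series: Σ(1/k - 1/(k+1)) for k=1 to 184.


Telescoping: adjacent terms cancel.
= 1/1 - 1/185
= 1 - 1/185 = 184/185

Sum = 184/185


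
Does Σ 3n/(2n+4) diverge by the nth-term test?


lim(n→∞) 3n/(2n+4) = 3/2 = 3/2  (divide numerator and denominator by n)
lim aₙ = 3/2 ≠ 0 → series DIVERGES

Diverges (lim aₙ = 3/2 ≠ 0)


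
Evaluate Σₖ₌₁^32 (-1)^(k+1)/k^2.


S = 1 - 1/4 + 1/9 - 1/16 + 1/25 - 1/36 + 1/49 - 1/64 ± ...
= 0.822
(Full series converges to +π²/12 ≈ +0.8225)

S_32 = 0.822


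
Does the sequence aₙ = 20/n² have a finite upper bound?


a₁ = 20, a₂ = 20/4, a₃ = 20/9, ...
0 < aₙ ≤ 20 for all n ≥ 1
The sequence IS bounded

Bounded (0 < aₙ ≤ 20)


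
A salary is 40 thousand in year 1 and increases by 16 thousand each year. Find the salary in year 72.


aₙ = a₁ + (n-1)d
= 40 + (72-1)×16
= 40 + 1136
= 1176

a_72 = 1176


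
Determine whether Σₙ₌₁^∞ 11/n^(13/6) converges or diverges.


p-series test: Σ c/n^p converges if p > 1, diverges if p ≤ 1 (constant c > 0 doesn't affect convergence).
p = 13/6
13/6 > 1 → CONVERGES

Converges (p = 13/6 > 1)


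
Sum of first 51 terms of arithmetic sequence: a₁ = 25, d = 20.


aₙ = 25 + (51-1)×20 = 1025
Sₙ = n(a₁+aₙ)/2 = 51×(25+1025)/2
= 51×1050/2 = 26775

S_51 = 26775


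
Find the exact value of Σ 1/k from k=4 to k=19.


Σₖ₌4^19 1/k = 1/4 + 1/5 + 1/6 + ... + 1/19
= 133033679/77597520
≈ 1.7144

Sum = 133033679/77597520 ≈ 1.7144


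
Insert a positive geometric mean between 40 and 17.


GM = √(40×17) = √680 = 26.0768

GM = 26.0768


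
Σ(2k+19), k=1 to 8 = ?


Σ(2k+19) = 2·Σk + 19·n
= 2·36 + 19·8
= 72 + 152 = 224

Σ = 224


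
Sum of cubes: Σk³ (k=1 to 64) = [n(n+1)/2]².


n(n+1)/2 = 64×65/2 = 2080
Σk³ = 2080² = 4326400

Σk³ = 4326400


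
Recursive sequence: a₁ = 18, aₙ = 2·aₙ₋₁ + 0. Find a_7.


Computing step by step:
a_1 = 18
a_2 = 36
a_3 = 72
a_4 = 144
a_5 = 288
a_6 = 576
a_7 = 1152


a_7 = 1152


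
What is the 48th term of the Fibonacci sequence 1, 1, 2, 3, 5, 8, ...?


Fibonacci sequence: 1, 1, 2, 3, 5, 8, 13, 21, 34, 55, 89, ...
F(48) = 4807526976

F(48) = 4807526976


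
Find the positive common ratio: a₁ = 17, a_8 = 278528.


r^(n-1) = aₙ/a₁
r^7 = 278528/17 = 16384
r = 16384^(1/7)
= 4

r = 4


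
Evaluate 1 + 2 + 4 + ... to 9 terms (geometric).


Sₙ = 1×(2^9 - 1)/(2 - 1)
= 1×(512 - 1)/1
= 1×511/1
= 511

S_9 = 511


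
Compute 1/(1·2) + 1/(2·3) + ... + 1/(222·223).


1/(k(k+1)) = 1/k - 1/(k+1) (partial fractions)
Telescoping: Σ = 1 - 1/223 = 222/223

Sum = 222/223


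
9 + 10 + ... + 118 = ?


Σₖ₌9^118 k = Σₖ₌₁^118 k − Σₖ₌₁^8 k
= 118·119/2 − 8·9/2
= 7021 − 36 = 6985

Σk = 6985


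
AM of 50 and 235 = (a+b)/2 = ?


AM = (50 + 235)/2 = 285/2 = 142.5

AM = 142.5


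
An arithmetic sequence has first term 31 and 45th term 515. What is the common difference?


d = (aₙ - a₁)/(n-1)
= (515 - 31)/(45-1)
= 484/44 = 11

d = 11


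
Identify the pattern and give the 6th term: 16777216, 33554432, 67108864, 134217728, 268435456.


Pattern: powers of 2: 2ⁿ
Terms: 16777216, 33554432, 67108864, 134217728, 268435456
Next term = 536870912

Next term = 536870912


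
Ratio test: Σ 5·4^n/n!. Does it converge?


aₙ = 5·4^n/n!
a_{n+1}/aₙ = 4^(n+1)/(n+1)! × n!/4^n  (constant 5 cancels)
= 4/(n+1)
L = lim(n→∞) 4/(n+1) = 0
L < 1 → series CONVERGES

Converges (ratio test: L = 0 < 1)


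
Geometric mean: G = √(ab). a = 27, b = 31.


GM = √(27×31) = √837 = 28.931

GM = 28.931


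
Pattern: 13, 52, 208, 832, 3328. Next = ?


Pattern: geometric (r=4)
Terms: 13, 52, 208, 832, 3328
Next term = 13312

Next term = 13312


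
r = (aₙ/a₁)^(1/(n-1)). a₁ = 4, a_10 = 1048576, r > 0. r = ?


r^(n-1) = aₙ/a₁
r^9 = 1048576/4 = 262144
r = 262144^(1/9)
= 4

r = 4


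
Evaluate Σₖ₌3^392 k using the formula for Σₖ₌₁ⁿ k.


Σₖ₌3^392 k = Σₖ₌₁^392 k − Σₖ₌₁^2 k
= 392·393/2 − 2·3/2
= 77028 − 3 = 77025

Σk = 77025


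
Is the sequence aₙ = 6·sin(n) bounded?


For all n, -1 ≤ sin(n) ≤ 1, so -6 ≤ 6·sin(n) ≤ 6
Lower bound: -6, Upper bound: 6
The sequence IS bounded

Bounded (-6 ≤ aₙ ≤ 6)


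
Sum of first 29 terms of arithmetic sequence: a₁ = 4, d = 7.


aₙ = 4 + (29-1)×7 = 200
Sₙ = n(a₁+aₙ)/2 = 29×(4+200)/2
= 29×204/2 = 2958

S_29 = 2958


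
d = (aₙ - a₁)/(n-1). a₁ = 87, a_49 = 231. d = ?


d = (aₙ - a₁)/(n-1)
= (231 - 87)/(49-1)
= 144/48 = 3

d = 3


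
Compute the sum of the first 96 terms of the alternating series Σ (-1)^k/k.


S = -1 + 1/2 - 1/3 + 1/4 - 1/5 + 1/6 - 1/7 + 1/8 ± ...
= -0.688
(Full series converges to -ln(2) ≈ -0.6931)

S_96 = -0.688


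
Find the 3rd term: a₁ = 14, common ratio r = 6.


aₙ = a₁·r^(n-1)
= 14×6^2
= 14×36
= 504

a_3 = 504


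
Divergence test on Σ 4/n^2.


lim(n→∞) 4/n^2 = 0
lim aₙ = 0 → nth-term test is INCONCLUSIVE
(Need other tests; this is actually a convergent p-series with p=2 > 1)

Inconclusive (lim aₙ = 0; need another test)


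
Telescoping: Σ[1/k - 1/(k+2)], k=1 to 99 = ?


Telescoping with gap 2: two head and two tail terms survive.
= (1 + 1/2) - (1/100 + 1/101)
= 3/2 - 1/100 - 1/101 = 14949/10100

Sum = 14949/10100


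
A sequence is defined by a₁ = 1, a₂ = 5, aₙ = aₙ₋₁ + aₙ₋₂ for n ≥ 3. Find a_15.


Computing iteratively: 1, 5, 6, 11, 17, 28, 45, 73, 118, 191, 309, 500, ...
a_15 = 2118

a_15 = 2118


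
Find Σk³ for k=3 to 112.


Σₖ₌3^112 k³ = [112·113/2]² − [2·3/2]²
= 40043584 − 9 = 40043575

Σk³ = 40043575


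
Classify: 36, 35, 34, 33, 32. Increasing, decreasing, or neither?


Differences: -1, -1, -1, -1
All differences < 0 → strictly DECREASING

Monotonically decreasing


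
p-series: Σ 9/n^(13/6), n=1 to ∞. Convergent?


p-series test: Σ c/n^p converges if p > 1, diverges if p ≤ 1 (constant c > 0 doesn't affect convergence).
p = 13/6
13/6 > 1 → CONVERGES

Converges (p = 13/6 > 1)


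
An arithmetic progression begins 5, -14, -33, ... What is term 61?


aₙ = a₁ + (n-1)d
= 5 + (61-1)×-19
= 5 - 1140
= -1135

a_61 = -1135


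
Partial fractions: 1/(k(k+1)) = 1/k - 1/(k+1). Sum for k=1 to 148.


1/(k(k+1)) = 1/k - 1/(k+1) (partial fractions)
Telescoping: Σ = 1 - 1/149 = 148/149

Sum = 148/149


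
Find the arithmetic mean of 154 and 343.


AM = (154 + 343)/2 = 497/2 = 248.5

AM = 248.5


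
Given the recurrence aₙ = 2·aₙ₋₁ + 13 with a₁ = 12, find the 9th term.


Computing step by step:
a_1 = 12
a_2 = 37
a_3 = 87
a_4 = 187
a_5 = 387
a_6 = 787
a_7 = 1587
a_8 = 3187
a_9 = 6387


a_9 = 6387


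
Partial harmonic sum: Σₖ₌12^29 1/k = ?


Σₖ₌12^29 1/k = 1/12 + 1/13 + 1/14 + ... + 1/29
= 2193481706497/2329089562800
≈ 0.9418

Sum = 2193481706497/2329089562800 ≈ 0.9418


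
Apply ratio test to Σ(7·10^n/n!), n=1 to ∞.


aₙ = 7·10^n/n!
a_{n+1}/aₙ = 10^(n+1)/(n+1)! × n!/10^n  (constant 7 cancels)
= 10/(n+1)
L = lim(n→∞) 10/(n+1) = 0
L < 1 → series CONVERGES

Converges (ratio test: L = 0 < 1)


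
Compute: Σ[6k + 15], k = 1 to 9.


Σ(6k+15) = 6·Σk + 15·n
= 6·45 + 15·9
= 270 + 135 = 405

Σ = 405


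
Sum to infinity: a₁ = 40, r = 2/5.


S∞ = a₁/(1-r) = 40/(1 - 2/5)
= 40/(3/5)
= 200/3

S∞ = 200/3


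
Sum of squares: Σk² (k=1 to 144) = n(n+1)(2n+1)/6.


n = 144
n(n+1)(2n+1)/6 = 144×145×289/6
= 6034320/6 = 1005720

Σk² = 1005720


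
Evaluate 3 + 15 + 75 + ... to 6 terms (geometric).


Sₙ = 3×(5^6 - 1)/(5 - 1)
= 3×(15625 - 1)/4
= 3×15624/4
= 11718

S_6 = 11718


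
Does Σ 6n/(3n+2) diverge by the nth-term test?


lim(n→∞) 6n/(3n+2) = 6/3 = 2  (divide numerator and denominator by n)
lim aₙ = 2 ≠ 0 → series DIVERGES

Diverges (lim aₙ = 2 ≠ 0)


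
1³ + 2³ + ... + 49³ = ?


n(n+1)/2 = 49×50/2 = 1225
Σk³ = 1225² = 1500625

Σk³ = 1500625


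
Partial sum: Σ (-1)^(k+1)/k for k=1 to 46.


S = 1 - 1/2 + 1/3 - 1/4 + 1/5 - 1/6 + 1/7 - 1/8 ± ...
= 0.6824
(Full series converges to +ln(2) ≈ +0.6931)

S_46 = 0.6824


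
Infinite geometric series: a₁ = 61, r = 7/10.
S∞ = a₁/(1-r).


S∞ = a₁/(1-r) = 61/(1 - 7/10)
= 61/(3/10)
= 610/3

S∞ = 610/3


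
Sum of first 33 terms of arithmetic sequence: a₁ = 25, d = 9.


aₙ = 25 + (33-1)×9 = 313
Sₙ = n(a₁+aₙ)/2 = 33×(25+313)/2
= 33×338/2 = 5577

S_33 = 5577


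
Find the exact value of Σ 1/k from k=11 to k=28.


Σₖ₌11^28 1/k = 1/11 + 1/12 + 1/13 + ... + 1/28
= 80169092693/80313433200
≈ 0.9982

Sum = 80169092693/80313433200 ≈ 0.9982


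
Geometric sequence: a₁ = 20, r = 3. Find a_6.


aₙ = a₁·r^(n-1)
= 20×3^5
= 20×243
= 4860

a_6 = 4860


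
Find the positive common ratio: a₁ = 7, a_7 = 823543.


r^(n-1) = aₙ/a₁
r^6 = 823543/7 = 117649
r = 117649^(1/6)
= ±7; taking r > 0 gives r = 7

r = 7


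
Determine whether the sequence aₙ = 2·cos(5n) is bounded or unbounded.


For all n, -1 ≤ cos(5n) ≤ 1, so -2 ≤ 2·cos(5n) ≤ 2
Lower bound: -2, Upper bound: 2
The sequence IS bounded

Bounded (-2 ≤ aₙ ≤ 2)


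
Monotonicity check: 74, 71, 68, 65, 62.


Differences: -3, -3, -3, -3
All differences < 0 → strictly DECREASING

Monotonically decreasing


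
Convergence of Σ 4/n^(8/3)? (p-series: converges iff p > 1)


p-series test: Σ c/n^p converges if p > 1, diverges if p ≤ 1 (constant c > 0 doesn't affect convergence).
p = 8/3
8/3 > 1 → CONVERGES

Converges (p = 8/3 > 1)


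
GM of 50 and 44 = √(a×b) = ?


GM = √(50×44) = √2200 = 46.9042

GM = 46.9042


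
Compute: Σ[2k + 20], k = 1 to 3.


Σ(2k+20) = 2·Σk + 20·n
= 2·6 + 20·3
= 12 + 60 = 72

Σ = 72


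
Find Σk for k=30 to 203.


Σₖ₌30^203 k = Σₖ₌₁^203 k − Σₖ₌₁^29 k
= 203·204/2 − 29·30/2
= 20706 − 435 = 20271

Σk = 20271


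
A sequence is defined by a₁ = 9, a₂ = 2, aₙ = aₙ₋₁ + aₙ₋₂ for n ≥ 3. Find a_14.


Computing iteratively: 9, 2, 11, 13, 24, 37, 61, 98, 159, 257, 416, 673, ...
a_14 = 1762

a_14 = 1762


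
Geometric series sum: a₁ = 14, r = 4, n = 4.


Sₙ = 14×(4^4 - 1)/(4 - 1)
= 14×(256 - 1)/3
= 14×255/3
= 1190

S_4 = 1190


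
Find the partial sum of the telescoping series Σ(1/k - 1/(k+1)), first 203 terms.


Telescoping: adjacent terms cancel.
= 1/1 - 1/204
= 1 - 1/204 = 203/204

Sum = 203/204


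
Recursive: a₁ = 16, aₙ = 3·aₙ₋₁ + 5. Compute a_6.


Computing step by step:
a_1 = 16
a_2 = 53
a_3 = 164
a_4 = 497
a_5 = 1496
a_6 = 4493


a_6 = 4493


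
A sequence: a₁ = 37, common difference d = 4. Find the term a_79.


aₙ = a₁ + (n-1)d
= 37 + (79-1)×4
= 37 + 312
= 349

a_79 = 349


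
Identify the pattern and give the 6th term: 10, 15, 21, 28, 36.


Pattern: triangular numbers: n(n+1)/2
Terms: 10, 15, 21, 28, 36
Next term = 45

Next term = 45


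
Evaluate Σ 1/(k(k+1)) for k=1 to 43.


1/(k(k+1)) = 1/k - 1/(k+1) (partial fractions)
Telescoping: Σ = 1 - 1/44 = 43/44

Sum = 43/44


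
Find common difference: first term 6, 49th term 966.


d = (aₙ - a₁)/(n-1)
= (966 - 6)/(49-1)
= 960/48 = 20

d = 20


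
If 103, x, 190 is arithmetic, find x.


AM = (103 + 190)/2 = 293/2 = 146.5

AM = 146.5


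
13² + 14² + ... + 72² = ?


Σₖ₌13^72 k² = Σₖ₌₁^72 k² − Σₖ₌₁^12 k²
= 72·73·145/6 − 12·13·25/6
= 127020 − 650 = 126370

Σk² = 126370


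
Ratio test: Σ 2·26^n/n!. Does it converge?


aₙ = 2·26^n/n!
a_{n+1}/aₙ = 26^(n+1)/(n+1)! × n!/26^n  (constant 2 cancels)
= 26/(n+1)
L = lim(n→∞) 26/(n+1) = 0
L < 1 → series CONVERGES

Converges (ratio test: L = 0 < 1)


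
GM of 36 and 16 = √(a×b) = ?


GM = √(36×16) = √576 = 24

GM = 24


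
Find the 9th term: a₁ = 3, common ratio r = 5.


aₙ = a₁·r^(n-1)
= 3×5^8
= 3×390625
= 1171875

a_9 = 1171875


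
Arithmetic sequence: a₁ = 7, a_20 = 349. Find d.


d = (aₙ - a₁)/(n-1)
= (349 - 7)/(20-1)
= 342/19 = 18

d = 18


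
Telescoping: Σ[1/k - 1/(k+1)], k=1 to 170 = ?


Telescoping: adjacent terms cancel.
= 1/1 - 1/171
= 1 - 1/171 = 170/171

Sum = 170/171


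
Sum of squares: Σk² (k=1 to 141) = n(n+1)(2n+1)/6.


n = 141
n(n+1)(2n+1)/6 = 141×142×283/6
= 5666226/6 = 944371

Σk² = 944371


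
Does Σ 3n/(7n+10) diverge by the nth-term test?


lim(n→∞) 3n/(7n+10) = 3/7 = 3/7  (divide numerator and denominator by n)
lim aₙ = 3/7 ≠ 0 → series DIVERGES

Diverges (lim aₙ = 3/7 ≠ 0)


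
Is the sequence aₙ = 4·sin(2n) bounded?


For all n, -1 ≤ sin(2n) ≤ 1, so -4 ≤ 4·sin(2n) ≤ 4
Lower bound: -4, Upper bound: 4
The sequence IS bounded

Bounded (-4 ≤ aₙ ≤ 4)


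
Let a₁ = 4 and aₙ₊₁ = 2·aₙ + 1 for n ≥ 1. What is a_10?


Computing step by step:
a_1 = 4
a_2 = 9
a_3 = 19
a_4 = 39
a_5 = 79
a_6 = 159
a_7 = 319
a_8 = 639
a_9 = 1279
a_10 = 2559


a_10 = 2559


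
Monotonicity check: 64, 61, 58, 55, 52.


Differences: -3, -3, -3, -3
All differences < 0 → strictly DECREASING

Monotonically decreasing


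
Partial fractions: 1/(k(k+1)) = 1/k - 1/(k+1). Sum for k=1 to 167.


1/(k(k+1)) = 1/k - 1/(k+1) (partial fractions)
Telescoping: Σ = 1 - 1/168 = 167/168

Sum = 167/168


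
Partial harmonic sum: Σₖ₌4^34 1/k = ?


Σₖ₌4^34 1/k = 1/4 + 1/5 + 1/6 + ... + 1/34
= 29994937019149/13127595717600
≈ 2.2849

Sum = 29994937019149/13127595717600 ≈ 2.2849


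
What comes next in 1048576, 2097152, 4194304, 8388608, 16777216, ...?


Pattern: powers of 2: 2ⁿ
Terms: 1048576, 2097152, 4194304, 8388608, 16777216
Next term = 33554432

Next term = 33554432


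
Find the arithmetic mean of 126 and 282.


AM = (126 + 282)/2 = 408/2 = 204

AM = 204


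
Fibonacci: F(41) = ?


Fibonacci sequence: 1, 1, 2, 3, 5, 8, 13, 21, 34, 55, 89, ...
F(41) = 165580141

F(41) = 165580141


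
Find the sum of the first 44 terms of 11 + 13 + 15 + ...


aₙ = 11 + (44-1)×2 = 97
Sₙ = n(a₁+aₙ)/2 = 44×(11+97)/2
= 44×108/2 = 2376

S_44 = 2376


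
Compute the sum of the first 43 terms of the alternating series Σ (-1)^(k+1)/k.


S = 1 - 1/2 + 1/3 - 1/4 + 1/5 - 1/6 + 1/7 - 1/8 ± ...
= 0.7046
(Full series converges to +ln(2) ≈ +0.6931)

S_43 = 0.7046


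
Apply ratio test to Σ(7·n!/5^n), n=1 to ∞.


aₙ = 7·n!/5^n
a_{n+1}/aₙ = (n+1)!/5^(n+1) × 5^n/n!  (constant 7 cancels)
= (n+1)/5
L = lim(n→∞) (n+1)/5 = ∞
L > 1 → series DIVERGES

Diverges (ratio test: L = ∞ > 1)


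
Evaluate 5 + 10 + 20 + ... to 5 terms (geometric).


Sₙ = 5×(2^5 - 1)/(2 - 1)
= 5×(32 - 1)/1
= 5×31/1
= 155

S_5 = 155


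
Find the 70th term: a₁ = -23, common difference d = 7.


aₙ = a₁ + (n-1)d
= -23 + (70-1)×7
= -23 + 483
= 460

a_70 = 460


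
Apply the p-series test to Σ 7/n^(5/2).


p-series test: Σ c/n^p converges if p > 1, diverges if p ≤ 1 (constant c > 0 doesn't affect convergence).
p = 5/2
5/2 > 1 → CONVERGES

Converges (p = 5/2 > 1)


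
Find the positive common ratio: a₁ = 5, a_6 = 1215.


r^(n-1) = aₙ/a₁
r^5 = 1215/5 = 243
r = 243^(1/5)
= 3

r = 3


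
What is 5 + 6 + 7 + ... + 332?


Σₖ₌5^332 k = Σₖ₌₁^332 k − Σₖ₌₁^4 k
= 332·333/2 − 4·5/2
= 55278 − 10 = 55268

Σk = 55268


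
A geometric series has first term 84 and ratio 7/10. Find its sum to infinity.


S∞ = a₁/(1-r) = 84/(1 - 7/10)
= 84/(3/10)
= 280

S∞ = 280


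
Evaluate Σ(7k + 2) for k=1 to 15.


Σ(7k+2) = 7·Σk + 2·n
= 7·120 + 2·15
= 840 + 30 = 870

Σ = 870
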